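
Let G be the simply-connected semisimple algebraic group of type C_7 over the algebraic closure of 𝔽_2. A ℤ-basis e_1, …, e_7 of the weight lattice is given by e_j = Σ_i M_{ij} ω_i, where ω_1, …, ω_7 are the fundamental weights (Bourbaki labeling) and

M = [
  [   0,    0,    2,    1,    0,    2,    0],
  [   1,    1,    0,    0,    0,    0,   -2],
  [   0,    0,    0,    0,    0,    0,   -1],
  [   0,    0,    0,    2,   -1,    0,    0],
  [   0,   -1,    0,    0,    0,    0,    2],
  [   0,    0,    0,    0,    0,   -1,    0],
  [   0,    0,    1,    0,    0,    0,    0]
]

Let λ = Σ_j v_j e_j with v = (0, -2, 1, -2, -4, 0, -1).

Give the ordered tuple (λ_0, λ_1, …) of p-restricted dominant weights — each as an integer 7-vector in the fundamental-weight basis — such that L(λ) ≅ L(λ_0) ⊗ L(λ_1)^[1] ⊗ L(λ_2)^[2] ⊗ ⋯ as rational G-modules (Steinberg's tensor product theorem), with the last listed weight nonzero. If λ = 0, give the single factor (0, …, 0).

((0, 0, 1, 0, 0, 0, 1),)

Change of basis e → ω: c = M·v where v = (0, -2, 1, -2, -4, 0, -1):
  c_1 = 0·0 + (0)·(-2) + 2·1 + (1)·(-2) + (0)·(-4) + 2·0 + (0)·(-1) = 0
  c_2 = 1·0 + (1)·(-2) + 0·1 + (0)·(-2) + (0)·(-4) + 0·0 + (-2)·(-1) = 0
  c_3 = 0·0 + (0)·(-2) + 0·1 + (0)·(-2) + (0)·(-4) + 0·0 + (-1)·(-1) = 1
  c_4 = 0·0 + (0)·(-2) + 0·1 + (2)·(-2) + (-1)·(-4) + 0·0 + (0)·(-1) = 0
  c_5 = 0·0 + (-1)·(-2) + 0·1 + (0)·(-2) + (0)·(-4) + 0·0 + (2)·(-1) = 0
  c_6 = 0·0 + (0)·(-2) + 0·1 + (0)·(-2) + (0)·(-4) + (-1)·(0) + (0)·(-1) = 0
  c_7 = 0·0 + (0)·(-2) + 1·1 + (0)·(-2) + (0)·(-4) + 0·0 + (0)·(-1) = 1
Writing each c_i in base p = 2:
  c_1 = 0
  c_2 = 0
  c_3 = 1 = 1·2^0
  c_4 = 0
  c_5 = 0
  c_6 = 0
  c_7 = 1 = 1·2^0
λ_0 = (0, 0, 1, 0, 0, 0, 1)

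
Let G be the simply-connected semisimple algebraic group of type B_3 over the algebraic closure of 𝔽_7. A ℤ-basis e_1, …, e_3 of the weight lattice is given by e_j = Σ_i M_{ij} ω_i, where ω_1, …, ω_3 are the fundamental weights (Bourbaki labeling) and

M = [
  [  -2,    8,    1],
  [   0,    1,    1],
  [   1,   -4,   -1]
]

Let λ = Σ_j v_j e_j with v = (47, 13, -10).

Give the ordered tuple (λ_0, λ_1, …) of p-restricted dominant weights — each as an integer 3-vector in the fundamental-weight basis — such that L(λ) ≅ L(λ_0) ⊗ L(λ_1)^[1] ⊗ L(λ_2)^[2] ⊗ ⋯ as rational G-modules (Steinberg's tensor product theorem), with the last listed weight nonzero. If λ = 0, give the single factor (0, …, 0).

((0, 3, 5),)

In the fundamental-weight basis, λ has coordinates c = M·v (v = (47, 13, -10)):
  c_1 = (-2)·(47) + 8·13 + (1)·(-10) = 0
  c_2 = 0·47 + 1·13 + (1)·(-10) = 3
  c_3 = 1·47 + (-4)·(13) + (-1)·(-10) = 5
p = 7; digits c_i = Σ_j d_{ij}·7^j, 0 ≤ d_{ij} < 7:
  c_1 = 0
  c_2 = 3 = 3·7^0
  c_3 = 5 = 5·7^0
p-restricted factor λ_0 = (0, 3, 5)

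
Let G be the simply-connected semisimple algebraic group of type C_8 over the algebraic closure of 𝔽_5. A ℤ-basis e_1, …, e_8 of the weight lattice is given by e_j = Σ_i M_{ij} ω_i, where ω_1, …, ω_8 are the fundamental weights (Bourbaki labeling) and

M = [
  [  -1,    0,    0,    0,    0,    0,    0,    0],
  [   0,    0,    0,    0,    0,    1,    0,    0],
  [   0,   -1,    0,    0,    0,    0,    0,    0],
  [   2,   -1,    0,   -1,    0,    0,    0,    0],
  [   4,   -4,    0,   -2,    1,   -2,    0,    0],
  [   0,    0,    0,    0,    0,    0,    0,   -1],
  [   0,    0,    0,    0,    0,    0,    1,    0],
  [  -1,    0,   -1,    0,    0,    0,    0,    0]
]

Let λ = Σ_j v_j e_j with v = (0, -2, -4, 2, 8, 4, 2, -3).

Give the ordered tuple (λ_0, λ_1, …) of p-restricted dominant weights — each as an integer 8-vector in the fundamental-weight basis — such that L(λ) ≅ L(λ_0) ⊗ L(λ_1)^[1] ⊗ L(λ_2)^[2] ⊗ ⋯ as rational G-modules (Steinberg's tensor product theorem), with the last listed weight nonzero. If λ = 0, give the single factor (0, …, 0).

((0, 4, 2, 0, 4, 3, 2, 4),)

In the fundamental-weight basis, λ has coordinates c = M·v (v = (0, -2, -4, 2, 8, 4, 2, -3)):
  c_1 = -1*0 + 0*-2 + 0*-4 + 0*2 + 0*8 + 0*4 + 0*2 + 0*-3 = 0
  c_2 = 0*0 + 0*-2 + 0*-4 + 0*2 + 0*8 + 1*4 + 0*2 + 0*-3 = 4
  c_3 = 0*0 + -1*-2 + 0*-4 + 0*2 + 0*8 + 0*4 + 0*2 + 0*-3 = 2
  c_4 = 2*0 + -1*-2 + 0*-4 + -1*2 + 0*8 + 0*4 + 0*2 + 0*-3 = 0
  c_5 = 4*0 + -4*-2 + 0*-4 + -2*2 + 1*8 + -2*4 + 0*2 + 0*-3 = 4
  c_6 = 0*0 + 0*-2 + 0*-4 + 0*2 + 0*8 + 0*4 + 0*2 + -1*-3 = 3
  c_7 = 0*0 + 0*-2 + 0*-4 + 0*2 + 0*8 + 0*4 + 1*2 + 0*-3 = 2
  c_8 = -1*0 + 0*-2 + -1*-4 + 0*2 + 0*8 + 0*4 + 0*2 + 0*-3 = 4
Base-5 expansion of each c_i:
  c_1 = 0
  c_2 = 4 = 4·5^0
  c_3 = 2 = 2·5^0
  c_4 = 0
  c_5 = 4 = 4·5^0
  c_6 = 3 = 3·5^0
  c_7 = 2 = 2·5^0
  c_8 = 4 = 4·5^0
λ_0 = (0, 4, 2, 0, 4, 3, 2, 4)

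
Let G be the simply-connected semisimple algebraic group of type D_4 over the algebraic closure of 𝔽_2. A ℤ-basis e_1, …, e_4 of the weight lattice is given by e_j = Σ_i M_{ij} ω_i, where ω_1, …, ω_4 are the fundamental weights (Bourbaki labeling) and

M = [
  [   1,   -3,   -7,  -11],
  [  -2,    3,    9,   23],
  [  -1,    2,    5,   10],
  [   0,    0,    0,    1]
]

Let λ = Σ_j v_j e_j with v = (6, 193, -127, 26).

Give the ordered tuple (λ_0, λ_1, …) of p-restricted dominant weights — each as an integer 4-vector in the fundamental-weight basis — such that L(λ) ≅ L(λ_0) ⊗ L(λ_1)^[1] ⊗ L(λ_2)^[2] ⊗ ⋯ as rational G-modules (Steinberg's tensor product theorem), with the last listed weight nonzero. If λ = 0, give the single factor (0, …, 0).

Change of basis e → ω: c = M·v where v = (6, 193, -127, 26):
  c_1 = 1·6 + (-3)·(193) + (-7)·(-127) + (-11)·(26) = 30
  c_2 = (-2)·(6) + 3·193 + (9)·(-127) + 23·26 = 22
  c_3 = (-1)·(6) + 2·193 + (5)·(-127) + 10·26 = 5
  c_4 = 0·6 + 0·193 + (0)·(-127) + 1·26 = 26
p = 2; digits c_i = Σ_j d_{ij}·2^j, 0 ≤ d_{ij} < 2:
  c_1 = 30 = 0·2^0 + 1·2^1 + 1·2^2 + 1·2^3 + 1·2^4
  c_2 = 22 = 0·2^0 + 1·2^1 + 1·2^2 + 0·2^3 + 1·2^4
  c_3 = 5 = 1·2^0 + 0·2^1 + 1·2^2
  c_4 = 26 = 0·2^0 + 1·2^1 + 0·2^2 + 1·2^3 + 1·2^4
Factor λ_0 = (0, 0, 1, 0)
Factor λ_1 = (1, 1, 0, 1)
Factor λ_2 = (1, 1, 1, 0)
Factor λ_3 = (1, 0, 0, 1)
Factor λ_4 = (1, 1, 0, 1)

((0, 0, 1, 0), (1, 1, 0, 1), (1, 1, 1, 0), (1, 0, 0, 1), (1, 1, 0, 1))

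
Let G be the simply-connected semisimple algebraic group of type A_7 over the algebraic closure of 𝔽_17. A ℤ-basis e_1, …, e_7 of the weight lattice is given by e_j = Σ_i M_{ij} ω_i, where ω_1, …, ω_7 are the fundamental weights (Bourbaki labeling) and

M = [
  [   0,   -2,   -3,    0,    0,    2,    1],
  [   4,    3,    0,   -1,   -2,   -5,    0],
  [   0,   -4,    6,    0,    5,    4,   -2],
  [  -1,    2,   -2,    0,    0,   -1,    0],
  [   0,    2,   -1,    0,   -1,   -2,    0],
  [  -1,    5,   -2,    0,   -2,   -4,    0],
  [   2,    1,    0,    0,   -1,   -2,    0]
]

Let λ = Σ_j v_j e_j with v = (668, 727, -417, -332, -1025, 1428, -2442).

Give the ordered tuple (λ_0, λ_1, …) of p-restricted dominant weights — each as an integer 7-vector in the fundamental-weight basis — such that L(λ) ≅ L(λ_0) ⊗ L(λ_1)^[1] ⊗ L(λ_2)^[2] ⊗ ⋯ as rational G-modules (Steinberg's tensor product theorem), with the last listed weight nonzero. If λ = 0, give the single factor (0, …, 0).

((7, 10, 10, 5, 6, 3, 11), (12, 5, 3, 11, 2, 8, 13))

Converting to the ω-basis (c_i = row i of M dotted with v = (668, 727, -417, -332, -1025, 1428, -2442)):
  c_1 = 0*668 + -2*727 + -3*-417 + 0*-332 + 0*-1025 + 2*1428 + 1*-2442 = 211
  c_2 = 4*668 + 3*727 + 0*-417 + -1*-332 + -2*-1025 + -5*1428 + 0*-2442 = 95
  c_3 = 0*668 + -4*727 + 6*-417 + 0*-332 + 5*-1025 + 4*1428 + -2*-2442 = 61
  c_4 = -1*668 + 2*727 + -2*-417 + 0*-332 + 0*-1025 + -1*1428 + 0*-2442 = 192
  c_5 = 0*668 + 2*727 + -1*-417 + 0*-332 + -1*-1025 + -2*1428 + 0*-2442 = 40
  c_6 = -1*668 + 5*727 + -2*-417 + 0*-332 + -2*-1025 + -4*1428 + 0*-2442 = 139
  c_7 = 2*668 + 1*727 + 0*-417 + 0*-332 + -1*-1025 + -2*1428 + 0*-2442 = 232
p = 17; digits c_i = Σ_j d_{ij}·17^j, 0 ≤ d_{ij} < 17:
  c_1 = 211 = 7·17^0 + 12·17^1
  c_2 = 95 = 10·17^0 + 5·17^1
  c_3 = 61 = 10·17^0 + 3·17^1
  c_4 = 192 = 5·17^0 + 11·17^1
  c_5 = 40 = 6·17^0 + 2·17^1
  c_6 = 139 = 3·17^0 + 8·17^1
  c_7 = 232 = 11·17^0 + 13·17^1
Factor λ_0 = (7, 10, 10, 5, 6, 3, 11)
Factor λ_1 = (12, 5, 3, 11, 2, 8, 13)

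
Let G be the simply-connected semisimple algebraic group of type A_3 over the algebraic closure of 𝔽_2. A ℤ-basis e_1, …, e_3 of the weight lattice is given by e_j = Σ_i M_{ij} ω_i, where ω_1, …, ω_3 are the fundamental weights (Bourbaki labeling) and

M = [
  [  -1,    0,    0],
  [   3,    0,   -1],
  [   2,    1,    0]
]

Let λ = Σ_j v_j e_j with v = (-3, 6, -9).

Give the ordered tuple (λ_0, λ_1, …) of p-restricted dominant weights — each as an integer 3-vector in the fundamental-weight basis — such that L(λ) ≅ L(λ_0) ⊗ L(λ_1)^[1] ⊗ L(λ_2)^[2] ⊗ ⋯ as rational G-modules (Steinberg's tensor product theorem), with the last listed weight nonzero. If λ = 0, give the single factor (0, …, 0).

ω-coordinates c = M·v, v = (-3, 6, -9):
  c_1 = (-1)·(-3) + (0)·(6) + (0)·(-9) = 3
  c_2 = (3)·(-3) + (0)·(6) + (-1)·(-9) = 0
  c_3 = (2)·(-3) + (1)·(6) + (0)·(-9) = 0
p = 2; digits c_i = Σ_j d_{ij}·2^j, 0 ≤ d_{ij} < 2:
  c_1 = 3 = 1·2^0 + 1·2^1
  c_2 = 0
  c_3 = 0
Factor λ_0 = (1, 0, 0)
Factor λ_1 = (1, 0, 0)

((1, 0, 0), (1, 0, 0))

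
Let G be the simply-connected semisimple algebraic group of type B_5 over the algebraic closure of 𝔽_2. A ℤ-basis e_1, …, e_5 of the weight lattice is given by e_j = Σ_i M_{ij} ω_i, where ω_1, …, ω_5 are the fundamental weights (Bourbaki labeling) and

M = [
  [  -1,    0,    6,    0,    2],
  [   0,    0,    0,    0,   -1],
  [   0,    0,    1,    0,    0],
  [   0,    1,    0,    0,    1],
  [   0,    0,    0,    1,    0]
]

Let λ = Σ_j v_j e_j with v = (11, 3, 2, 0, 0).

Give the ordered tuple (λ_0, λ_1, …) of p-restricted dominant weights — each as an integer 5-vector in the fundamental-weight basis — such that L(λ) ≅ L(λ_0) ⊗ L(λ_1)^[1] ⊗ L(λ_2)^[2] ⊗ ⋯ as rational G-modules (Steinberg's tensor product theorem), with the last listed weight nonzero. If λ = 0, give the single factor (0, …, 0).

((1, 0, 0, 1, 0), (0, 0, 1, 1, 0))

Change of basis e → ω: c = M·v where v = (11, 3, 2, 0, 0):
  c_1 = -1*11 + 0*3 + 6*2 + 0*0 + 2*0 = 1
  c_2 = 0*11 + 0*3 + 0*2 + 0*0 + -1*0 = 0
  c_3 = 0*11 + 0*3 + 1*2 + 0*0 + 0*0 = 2
  c_4 = 0*11 + 1*3 + 0*2 + 0*0 + 1*0 = 3
  c_5 = 0*11 + 0*3 + 0*2 + 1*0 + 0*0 = 0
Writing each c_i in base p = 2:
  c_1 = 1 = 1·2^0
  c_2 = 0
  c_3 = 2 = 0·2^0 + 1·2^1
  c_4 = 3 = 1·2^0 + 1·2^1
  c_5 = 0
Factor λ_0 = (1, 0, 0, 1, 0)
Factor λ_1 = (0, 0, 1, 1, 0)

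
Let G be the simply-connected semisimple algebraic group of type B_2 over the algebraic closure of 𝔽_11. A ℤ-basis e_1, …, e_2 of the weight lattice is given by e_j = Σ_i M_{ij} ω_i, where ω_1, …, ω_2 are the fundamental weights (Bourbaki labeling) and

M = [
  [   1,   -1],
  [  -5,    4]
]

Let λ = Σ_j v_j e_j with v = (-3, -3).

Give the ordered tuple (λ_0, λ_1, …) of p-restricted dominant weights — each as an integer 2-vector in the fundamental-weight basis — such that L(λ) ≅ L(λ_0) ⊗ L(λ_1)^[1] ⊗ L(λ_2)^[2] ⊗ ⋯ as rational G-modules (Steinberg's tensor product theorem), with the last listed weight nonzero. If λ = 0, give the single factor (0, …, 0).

((0, 3),)

Compute c_i = Σ_j M_{ij} v_j with v = (-3, -3):
  c_1 = (1)·(-3) + (-1)·(-3) = 0
  c_2 = (-5)·(-3) + (4)·(-3) = 3
p = 11; digits c_i = Σ_j d_{ij}·11^j, 0 ≤ d_{ij} < 11:
  c_1 = 0
  c_2 = 3 = 3·11^0
λ_0 = (0, 3)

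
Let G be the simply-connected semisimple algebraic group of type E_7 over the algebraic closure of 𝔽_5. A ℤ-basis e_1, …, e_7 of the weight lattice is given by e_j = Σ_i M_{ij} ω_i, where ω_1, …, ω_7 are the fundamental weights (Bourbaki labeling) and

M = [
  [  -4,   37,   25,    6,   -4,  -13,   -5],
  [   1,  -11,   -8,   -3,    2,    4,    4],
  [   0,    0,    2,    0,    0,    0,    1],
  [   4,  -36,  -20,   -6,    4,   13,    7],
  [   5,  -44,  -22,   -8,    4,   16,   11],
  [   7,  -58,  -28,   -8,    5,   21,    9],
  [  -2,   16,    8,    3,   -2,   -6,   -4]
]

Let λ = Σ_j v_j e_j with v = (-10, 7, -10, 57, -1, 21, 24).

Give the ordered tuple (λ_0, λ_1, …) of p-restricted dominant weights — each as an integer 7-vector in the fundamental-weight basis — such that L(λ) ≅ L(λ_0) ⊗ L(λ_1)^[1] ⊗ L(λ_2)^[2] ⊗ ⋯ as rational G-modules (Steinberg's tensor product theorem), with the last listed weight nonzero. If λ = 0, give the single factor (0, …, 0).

((2, 0, 4, 3, 2, 0, 3),)

Change of basis e → ω: c = M·v where v = (-10, 7, -10, 57, -1, 21, 24):
  c_1 = -4*-10 + 37*7 + 25*-10 + 6*57 + -4*-1 + -13*21 + -5*24 = 2
  c_2 = 1*-10 + -11*7 + -8*-10 + -3*57 + 2*-1 + 4*21 + 4*24 = 0
  c_3 = 0*-10 + 0*7 + 2*-10 + 0*57 + 0*-1 + 0*21 + 1*24 = 4
  c_4 = 4*-10 + -36*7 + -20*-10 + -6*57 + 4*-1 + 13*21 + 7*24 = 3
  c_5 = 5*-10 + -44*7 + -22*-10 + -8*57 + 4*-1 + 16*21 + 11*24 = 2
  c_6 = 7*-10 + -58*7 + -28*-10 + -8*57 + 5*-1 + 21*21 + 9*24 = 0
  c_7 = -2*-10 + 16*7 + 8*-10 + 3*57 + -2*-1 + -6*21 + -4*24 = 3
Base-5 expansion of each c_i:
  c_1 = 2 = 2·5^0
  c_2 = 0
  c_3 = 4 = 4·5^0
  c_4 = 3 = 3·5^0
  c_5 = 2 = 2·5^0
  c_6 = 0
  c_7 = 3 = 3·5^0
Factor λ_0 = (2, 0, 4, 3, 2, 0, 3)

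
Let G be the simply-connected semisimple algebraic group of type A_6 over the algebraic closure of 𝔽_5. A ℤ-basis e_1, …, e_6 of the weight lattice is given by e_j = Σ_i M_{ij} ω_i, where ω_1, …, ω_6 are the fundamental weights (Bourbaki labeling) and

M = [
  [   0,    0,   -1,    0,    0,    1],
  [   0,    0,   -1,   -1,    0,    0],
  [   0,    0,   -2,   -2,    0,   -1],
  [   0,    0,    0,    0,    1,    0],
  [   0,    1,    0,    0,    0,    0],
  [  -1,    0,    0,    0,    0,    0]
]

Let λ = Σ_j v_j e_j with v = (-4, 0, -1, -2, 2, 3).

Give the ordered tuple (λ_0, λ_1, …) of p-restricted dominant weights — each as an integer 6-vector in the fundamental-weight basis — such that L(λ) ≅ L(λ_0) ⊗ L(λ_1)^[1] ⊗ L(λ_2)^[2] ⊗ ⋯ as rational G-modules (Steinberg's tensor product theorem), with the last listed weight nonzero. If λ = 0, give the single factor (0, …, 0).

Compute c_i = Σ_j M_{ij} v_j with v = (-4, 0, -1, -2, 2, 3):
  c_1 = 0*-4 + 0*0 + -1*-1 + 0*-2 + 0*2 + 1*3 = 4
  c_2 = 0*-4 + 0*0 + -1*-1 + -1*-2 + 0*2 + 0*3 = 3
  c_3 = 0*-4 + 0*0 + -2*-1 + -2*-2 + 0*2 + -1*3 = 3
  c_4 = 0*-4 + 0*0 + 0*-1 + 0*-2 + 1*2 + 0*3 = 2
  c_5 = 0*-4 + 1*0 + 0*-1 + 0*-2 + 0*2 + 0*3 = 0
  c_6 = -1*-4 + 0*0 + 0*-1 + 0*-2 + 0*2 + 0*3 = 4
Base-5 expansion of each c_i:
  c_1 = 4 = 4·5^0
  c_2 = 3 = 3·5^0
  c_3 = 3 = 3·5^0
  c_4 = 2 = 2·5^0
  c_5 = 0
  c_6 = 4 = 4·5^0
λ_0 = (4, 3, 3, 2, 0, 4)

((4, 3, 3, 2, 0, 4),)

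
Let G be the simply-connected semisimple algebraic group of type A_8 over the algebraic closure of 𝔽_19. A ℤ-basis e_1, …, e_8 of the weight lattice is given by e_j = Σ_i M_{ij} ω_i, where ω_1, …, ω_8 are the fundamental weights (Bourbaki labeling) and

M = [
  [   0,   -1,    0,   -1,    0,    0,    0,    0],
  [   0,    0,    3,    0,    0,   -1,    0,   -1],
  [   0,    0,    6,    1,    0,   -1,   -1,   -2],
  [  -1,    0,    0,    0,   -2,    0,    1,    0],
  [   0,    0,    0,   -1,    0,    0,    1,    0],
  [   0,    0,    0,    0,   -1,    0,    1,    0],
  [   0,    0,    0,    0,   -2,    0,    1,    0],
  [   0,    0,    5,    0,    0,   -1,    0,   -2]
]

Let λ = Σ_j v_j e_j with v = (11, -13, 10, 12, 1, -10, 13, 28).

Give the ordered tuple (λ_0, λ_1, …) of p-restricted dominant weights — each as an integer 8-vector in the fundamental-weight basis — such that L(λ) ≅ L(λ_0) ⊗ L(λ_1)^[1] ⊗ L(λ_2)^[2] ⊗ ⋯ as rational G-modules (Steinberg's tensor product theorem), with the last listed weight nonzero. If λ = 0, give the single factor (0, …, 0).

In the fundamental-weight basis, λ has coordinates c = M·v (v = (11, -13, 10, 12, 1, -10, 13, 28)):
  c_1 = 0·11 + (-1)·(-13) + 0·10 + (-1)·(12) + 0·1 + (0)·(-10) + 0·13 + 0·28 = 1
  c_2 = 0·11 + (0)·(-13) + 3·10 + 0·12 + 0·1 + (-1)·(-10) + 0·13 + (-1)·(28) = 12
  c_3 = 0·11 + (0)·(-13) + 6·10 + 1·12 + 0·1 + (-1)·(-10) + (-1)·(13) + (-2)·(28) = 13
  c_4 = (-1)·(11) + (0)·(-13) + 0·10 + 0·12 + (-2)·(1) + (0)·(-10) + 1·13 + 0·28 = 0
  c_5 = 0·11 + (0)·(-13) + 0·10 + (-1)·(12) + 0·1 + (0)·(-10) + 1·13 + 0·28 = 1
  c_6 = 0·11 + (0)·(-13) + 0·10 + 0·12 + (-1)·(1) + (0)·(-10) + 1·13 + 0·28 = 12
  c_7 = 0·11 + (0)·(-13) + 0·10 + 0·12 + (-2)·(1) + (0)·(-10) + 1·13 + 0·28 = 11
  c_8 = 0·11 + (0)·(-13) + 5·10 + 0·12 + 0·1 + (-1)·(-10) + 0·13 + (-2)·(28) = 4
Expand coordinatewise in base 19:
  c_1 = 1 = 1·19^0
  c_2 = 12 = 12·19^0
  c_3 = 13 = 13·19^0
  c_4 = 0
  c_5 = 1 = 1·19^0
  c_6 = 12 = 12·19^0
  c_7 = 11 = 11·19^0
  c_8 = 4 = 4·19^0
λ_0 = (1, 12, 13, 0, 1, 12, 11, 4)

((1, 12, 13, 0, 1, 12, 11, 4),)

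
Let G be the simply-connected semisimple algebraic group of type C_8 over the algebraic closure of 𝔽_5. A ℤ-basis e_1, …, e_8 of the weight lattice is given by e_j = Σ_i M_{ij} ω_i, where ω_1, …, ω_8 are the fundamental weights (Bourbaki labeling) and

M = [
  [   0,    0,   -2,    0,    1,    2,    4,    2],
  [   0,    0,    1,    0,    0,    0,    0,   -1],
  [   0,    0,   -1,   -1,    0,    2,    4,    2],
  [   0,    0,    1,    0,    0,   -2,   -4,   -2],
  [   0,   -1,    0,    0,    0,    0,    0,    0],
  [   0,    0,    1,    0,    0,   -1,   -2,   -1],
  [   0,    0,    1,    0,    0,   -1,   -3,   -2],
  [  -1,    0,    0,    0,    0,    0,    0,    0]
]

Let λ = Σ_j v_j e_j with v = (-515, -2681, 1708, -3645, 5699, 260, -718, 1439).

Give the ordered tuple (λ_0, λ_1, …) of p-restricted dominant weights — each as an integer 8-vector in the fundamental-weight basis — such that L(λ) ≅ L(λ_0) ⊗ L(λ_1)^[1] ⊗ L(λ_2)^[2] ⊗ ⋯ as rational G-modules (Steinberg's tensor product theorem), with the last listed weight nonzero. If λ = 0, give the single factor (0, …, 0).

Change of basis e → ω: c = M·v where v = (-515, -2681, 1708, -3645, 5699, 260, -718, 1439):
  c_1 = (0)·(-515) + (0)·(-2681) + (-2)·(1708) + (0)·(-3645) + (1)·(5699) + (2)·(260) + (4)·(-718) + (2)·(1439) = 2809
  c_2 = (0)·(-515) + (0)·(-2681) + (1)·(1708) + (0)·(-3645) + (0)·(5699) + (0)·(260) + (0)·(-718) + (-1)·(1439) = 269
  c_3 = (0)·(-515) + (0)·(-2681) + (-1)·(1708) + (-1)·(-3645) + (0)·(5699) + (2)·(260) + (4)·(-718) + (2)·(1439) = 2463
  c_4 = (0)·(-515) + (0)·(-2681) + (1)·(1708) + (0)·(-3645) + (0)·(5699) + (-2)·(260) + (-4)·(-718) + (-2)·(1439) = 1182
  c_5 = (0)·(-515) + (-1)·(-2681) + (0)·(1708) + (0)·(-3645) + (0)·(5699) + (0)·(260) + (0)·(-718) + (0)·(1439) = 2681
  c_6 = (0)·(-515) + (0)·(-2681) + (1)·(1708) + (0)·(-3645) + (0)·(5699) + (-1)·(260) + (-2)·(-718) + (-1)·(1439) = 1445
  c_7 = (0)·(-515) + (0)·(-2681) + (1)·(1708) + (0)·(-3645) + (0)·(5699) + (-1)·(260) + (-3)·(-718) + (-2)·(1439) = 724
  c_8 = (-1)·(-515) + (0)·(-2681) + (0)·(1708) + (0)·(-3645) + (0)·(5699) + (0)·(260) + (0)·(-718) + (0)·(1439) = 515
Writing each c_i in base p = 5:
  c_1 = 2809 = 4·5^0 + 1·5^1 + 2·5^2 + 2·5^3 + 4·5^4
  c_2 = 269 = 4·5^0 + 3·5^1 + 0·5^2 + 2·5^3
  c_3 = 2463 = 3·5^0 + 2·5^1 + 3·5^2 + 4·5^3 + 3·5^4
  c_4 = 1182 = 2·5^0 + 1·5^1 + 2·5^2 + 4·5^3 + 1·5^4
  c_5 = 2681 = 1·5^0 + 1·5^1 + 2·5^2 + 1·5^3 + 4·5^4
  c_6 = 1445 = 0·5^0 + 4·5^1 + 2·5^2 + 1·5^3 + 2·5^4
  c_7 = 724 = 4·5^0 + 4·5^1 + 3·5^2 + 0·5^3 + 1·5^4
  c_8 = 515 = 0·5^0 + 3·5^1 + 0·5^2 + 4·5^3
p-restricted factor λ_0 = (4, 4, 3, 2, 1, 0, 4, 0)
p-restricted factor λ_1 = (1, 3, 2, 1, 1, 4, 4, 3)
p-restricted factor λ_2 = (2, 0, 3, 2, 2, 2, 3, 0)
p-restricted factor λ_3 = (2, 2, 4, 4, 1, 1, 0, 4)
p-restricted factor λ_4 = (4, 0, 3, 1, 4, 2, 1, 0)

((4, 4, 3, 2, 1, 0, 4, 0), (1, 3, 2, 1, 1, 4, 4, 3), (2, 0, 3, 2, 2, 2, 3, 0), (2, 2, 4, 4, 1, 1, 0, 4), (4, 0, 3, 1, 4, 2, 1, 0))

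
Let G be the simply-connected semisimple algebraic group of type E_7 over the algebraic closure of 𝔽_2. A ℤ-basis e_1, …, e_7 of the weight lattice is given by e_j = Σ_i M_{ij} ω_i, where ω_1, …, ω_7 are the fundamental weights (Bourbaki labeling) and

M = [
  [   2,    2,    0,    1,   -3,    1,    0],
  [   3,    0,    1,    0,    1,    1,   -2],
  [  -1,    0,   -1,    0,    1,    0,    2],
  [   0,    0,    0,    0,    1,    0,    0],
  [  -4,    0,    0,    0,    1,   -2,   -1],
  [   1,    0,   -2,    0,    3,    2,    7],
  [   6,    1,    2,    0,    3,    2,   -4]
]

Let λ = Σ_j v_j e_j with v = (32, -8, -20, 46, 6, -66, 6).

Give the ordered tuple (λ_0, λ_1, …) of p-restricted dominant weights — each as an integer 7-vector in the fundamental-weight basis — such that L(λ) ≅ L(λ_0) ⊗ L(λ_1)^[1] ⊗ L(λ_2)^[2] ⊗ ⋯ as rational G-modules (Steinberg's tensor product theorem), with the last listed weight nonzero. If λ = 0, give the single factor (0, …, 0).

((0, 0, 0, 0, 0, 0, 0), (1, 0, 1, 1, 0, 0, 1), (0, 1, 1, 1, 1, 0, 1), (1, 0, 0, 0, 0, 0, 0))

Converting to the ω-basis (c_i = row i of M dotted with v = (32, -8, -20, 46, 6, -66, 6)):
  c_1 = 2*32 + 2*-8 + 0*-20 + 1*46 + -3*6 + 1*-66 + 0*6 = 10
  c_2 = 3*32 + 0*-8 + 1*-20 + 0*46 + 1*6 + 1*-66 + -2*6 = 4
  c_3 = -1*32 + 0*-8 + -1*-20 + 0*46 + 1*6 + 0*-66 + 2*6 = 6
  c_4 = 0*32 + 0*-8 + 0*-20 + 0*46 + 1*6 + 0*-66 + 0*6 = 6
  c_5 = -4*32 + 0*-8 + 0*-20 + 0*46 + 1*6 + -2*-66 + -1*6 = 4
  c_6 = 1*32 + 0*-8 + -2*-20 + 0*46 + 3*6 + 2*-66 + 7*6 = 0
  c_7 = 6*32 + 1*-8 + 2*-20 + 0*46 + 3*6 + 2*-66 + -4*6 = 6
Expand coordinatewise in base 2:
  c_1 = 10 = 0·2^0 + 1·2^1 + 0·2^2 + 1·2^3
  c_2 = 4 = 0·2^0 + 0·2^1 + 1·2^2
  c_3 = 6 = 0·2^0 + 1·2^1 + 1·2^2
  c_4 = 6 = 0·2^0 + 1·2^1 + 1·2^2
  c_5 = 4 = 0·2^0 + 0·2^1 + 1·2^2
  c_6 = 0
  c_7 = 6 = 0·2^0 + 1·2^1 + 1·2^2
p-restricted factor λ_0 = (0, 0, 0, 0, 0, 0, 0)
p-restricted factor λ_1 = (1, 0, 1, 1, 0, 0, 1)
p-restricted factor λ_2 = (0, 1, 1, 1, 1, 0, 1)
p-restricted factor λ_3 = (1, 0, 0, 0, 0, 0, 0)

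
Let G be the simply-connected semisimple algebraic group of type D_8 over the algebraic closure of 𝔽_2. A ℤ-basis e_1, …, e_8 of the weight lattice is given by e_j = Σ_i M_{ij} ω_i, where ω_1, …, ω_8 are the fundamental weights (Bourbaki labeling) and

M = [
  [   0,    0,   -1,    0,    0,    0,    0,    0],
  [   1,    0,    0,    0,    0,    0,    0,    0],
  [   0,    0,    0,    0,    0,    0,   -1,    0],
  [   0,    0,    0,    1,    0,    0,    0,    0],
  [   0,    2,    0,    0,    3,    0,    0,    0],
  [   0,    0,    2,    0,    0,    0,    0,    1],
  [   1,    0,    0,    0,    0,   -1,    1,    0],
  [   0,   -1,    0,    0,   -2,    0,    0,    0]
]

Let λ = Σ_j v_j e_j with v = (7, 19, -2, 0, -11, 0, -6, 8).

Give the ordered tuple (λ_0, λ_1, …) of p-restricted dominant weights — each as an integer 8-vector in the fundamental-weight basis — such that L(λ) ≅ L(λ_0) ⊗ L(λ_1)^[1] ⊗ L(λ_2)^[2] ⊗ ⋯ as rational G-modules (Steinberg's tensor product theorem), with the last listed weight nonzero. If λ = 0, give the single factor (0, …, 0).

In the fundamental-weight basis, λ has coordinates c = M·v (v = (7, 19, -2, 0, -11, 0, -6, 8)):
  c_1 = 0·7 + 0·19 + (-1)·(-2) + 0·0 + (0)·(-11) + 0·0 + (0)·(-6) + 0·8 = 2
  c_2 = 1·7 + 0·19 + (0)·(-2) + 0·0 + (0)·(-11) + 0·0 + (0)·(-6) + 0·8 = 7
  c_3 = 0·7 + 0·19 + (0)·(-2) + 0·0 + (0)·(-11) + 0·0 + (-1)·(-6) + 0·8 = 6
  c_4 = 0·7 + 0·19 + (0)·(-2) + 1·0 + (0)·(-11) + 0·0 + (0)·(-6) + 0·8 = 0
  c_5 = 0·7 + 2·19 + (0)·(-2) + 0·0 + (3)·(-11) + 0·0 + (0)·(-6) + 0·8 = 5
  c_6 = 0·7 + 0·19 + (2)·(-2) + 0·0 + (0)·(-11) + 0·0 + (0)·(-6) + 1·8 = 4
  c_7 = 1·7 + 0·19 + (0)·(-2) + 0·0 + (0)·(-11) + (-1)·(0) + (1)·(-6) + 0·8 = 1
  c_8 = 0·7 + (-1)·(19) + (0)·(-2) + 0·0 + (-2)·(-11) + 0·0 + (0)·(-6) + 0·8 = 3
p = 2; digits c_i = Σ_j d_{ij}·2^j, 0 ≤ d_{ij} < 2:
  c_1 = 2 = 0·2^0 + 1·2^1
  c_2 = 7 = 1·2^0 + 1·2^1 + 1·2^2
  c_3 = 6 = 0·2^0 + 1·2^1 + 1·2^2
  c_4 = 0
  c_5 = 5 = 1·2^0 + 0·2^1 + 1·2^2
  c_6 = 4 = 0·2^0 + 0·2^1 + 1·2^2
  c_7 = 1 = 1·2^0
  c_8 = 3 = 1·2^0 + 1·2^1
p-restricted factor λ_0 = (0, 1, 0, 0, 1, 0, 1, 1)
p-restricted factor λ_1 = (1, 1, 1, 0, 0, 0, 0, 1)
p-restricted factor λ_2 = (0, 1, 1, 0, 1, 1, 0, 0)

((0, 1, 0, 0, 1, 0, 1, 1), (1, 1, 1, 0, 0, 0, 0, 1), (0, 1, 1, 0, 1, 1, 0, 0))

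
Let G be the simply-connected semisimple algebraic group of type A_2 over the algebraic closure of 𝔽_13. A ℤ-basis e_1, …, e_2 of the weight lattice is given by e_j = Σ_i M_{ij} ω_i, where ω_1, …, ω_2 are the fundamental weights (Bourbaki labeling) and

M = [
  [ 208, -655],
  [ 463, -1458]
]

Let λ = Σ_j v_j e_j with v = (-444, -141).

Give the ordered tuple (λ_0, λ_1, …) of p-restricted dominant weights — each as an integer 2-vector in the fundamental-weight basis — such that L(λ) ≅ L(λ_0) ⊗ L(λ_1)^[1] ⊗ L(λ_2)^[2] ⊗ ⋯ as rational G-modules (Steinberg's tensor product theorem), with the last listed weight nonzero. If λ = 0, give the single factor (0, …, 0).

((3, 6),)

Converting to the ω-basis (c_i = row i of M dotted with v = (-444, -141)):
  c_1 = (208)·(-444) + (-655)·(-141) = 3
  c_2 = (463)·(-444) + (-1458)·(-141) = 6
Expand coordinatewise in base 13:
  c_1 = 3 = 3·13^0
  c_2 = 6 = 6·13^0
λ_0 = (3, 6)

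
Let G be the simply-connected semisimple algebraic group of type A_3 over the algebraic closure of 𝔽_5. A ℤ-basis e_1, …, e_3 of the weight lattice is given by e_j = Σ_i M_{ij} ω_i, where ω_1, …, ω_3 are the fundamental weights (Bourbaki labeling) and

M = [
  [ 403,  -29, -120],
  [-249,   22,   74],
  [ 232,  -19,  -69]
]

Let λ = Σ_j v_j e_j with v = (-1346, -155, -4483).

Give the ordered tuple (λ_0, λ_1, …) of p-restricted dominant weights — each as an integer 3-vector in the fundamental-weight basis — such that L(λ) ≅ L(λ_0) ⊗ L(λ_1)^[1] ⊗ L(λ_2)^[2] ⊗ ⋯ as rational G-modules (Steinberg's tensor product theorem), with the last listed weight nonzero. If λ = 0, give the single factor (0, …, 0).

Compute c_i = Σ_j M_{ij} v_j with v = (-1346, -155, -4483):
  c_1 = 403*-1346 + -29*-155 + -120*-4483 = 17
  c_2 = -249*-1346 + 22*-155 + 74*-4483 = 2
  c_3 = 232*-1346 + -19*-155 + -69*-4483 = 0
p = 5; digits c_i = Σ_j d_{ij}·5^j, 0 ≤ d_{ij} < 5:
  c_1 = 17 = 2·5^0 + 3·5^1
  c_2 = 2 = 2·5^0
  c_3 = 0
p-restricted factor λ_0 = (2, 2, 0)
p-restricted factor λ_1 = (3, 0, 0)

((2, 2, 0), (3, 0, 0))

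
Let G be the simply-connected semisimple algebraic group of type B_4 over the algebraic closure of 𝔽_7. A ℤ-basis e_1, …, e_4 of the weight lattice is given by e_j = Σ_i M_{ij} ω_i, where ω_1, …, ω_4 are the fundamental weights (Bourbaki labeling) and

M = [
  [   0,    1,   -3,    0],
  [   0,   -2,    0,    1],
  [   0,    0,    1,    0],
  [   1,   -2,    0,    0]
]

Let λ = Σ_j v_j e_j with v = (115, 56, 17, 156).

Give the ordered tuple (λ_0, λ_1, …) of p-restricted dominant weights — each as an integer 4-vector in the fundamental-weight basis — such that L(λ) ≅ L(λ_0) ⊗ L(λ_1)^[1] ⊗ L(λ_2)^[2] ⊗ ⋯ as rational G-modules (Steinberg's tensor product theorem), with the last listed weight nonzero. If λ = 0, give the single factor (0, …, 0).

Change of basis e → ω: c = M·v where v = (115, 56, 17, 156):
  c_1 = 0·115 + 1·56 + (-3)·(17) + 0·156 = 5
  c_2 = 0·115 + (-2)·(56) + 0·17 + 1·156 = 44
  c_3 = 0·115 + 0·56 + 1·17 + 0·156 = 17
  c_4 = 1·115 + (-2)·(56) + 0·17 + 0·156 = 3
Expand coordinatewise in base 7:
  c_1 = 5 = 5·7^0
  c_2 = 44 = 2·7^0 + 6·7^1
  c_3 = 17 = 3·7^0 + 2·7^1
  c_4 = 3 = 3·7^0
Factor λ_0 = (5, 2, 3, 3)
Factor λ_1 = (0, 6, 2, 0)

((5, 2, 3, 3), (0, 6, 2, 0))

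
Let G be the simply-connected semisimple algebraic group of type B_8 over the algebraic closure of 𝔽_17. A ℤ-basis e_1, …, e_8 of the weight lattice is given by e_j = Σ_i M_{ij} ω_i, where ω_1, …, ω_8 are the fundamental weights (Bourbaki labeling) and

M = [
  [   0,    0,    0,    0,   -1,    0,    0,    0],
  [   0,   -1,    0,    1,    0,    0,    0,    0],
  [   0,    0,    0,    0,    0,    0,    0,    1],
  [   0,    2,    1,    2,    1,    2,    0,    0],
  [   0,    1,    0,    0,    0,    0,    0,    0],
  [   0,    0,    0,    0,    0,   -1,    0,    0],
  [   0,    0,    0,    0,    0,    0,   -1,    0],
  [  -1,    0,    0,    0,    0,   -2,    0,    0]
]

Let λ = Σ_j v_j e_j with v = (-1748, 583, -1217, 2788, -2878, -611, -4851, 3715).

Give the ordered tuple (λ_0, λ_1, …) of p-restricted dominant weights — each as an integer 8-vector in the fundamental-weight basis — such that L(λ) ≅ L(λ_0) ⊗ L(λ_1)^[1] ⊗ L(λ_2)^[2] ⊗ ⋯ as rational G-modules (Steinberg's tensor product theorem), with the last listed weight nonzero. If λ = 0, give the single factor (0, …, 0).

Converting to the ω-basis (c_i = row i of M dotted with v = (-1748, 583, -1217, 2788, -2878, -611, -4851, 3715)):
  c_1 = 0*-1748 + 0*583 + 0*-1217 + 0*2788 + -1*-2878 + 0*-611 + 0*-4851 + 0*3715 = 2878
  c_2 = 0*-1748 + -1*583 + 0*-1217 + 1*2788 + 0*-2878 + 0*-611 + 0*-4851 + 0*3715 = 2205
  c_3 = 0*-1748 + 0*583 + 0*-1217 + 0*2788 + 0*-2878 + 0*-611 + 0*-4851 + 1*3715 = 3715
  c_4 = 0*-1748 + 2*583 + 1*-1217 + 2*2788 + 1*-2878 + 2*-611 + 0*-4851 + 0*3715 = 1425
  c_5 = 0*-1748 + 1*583 + 0*-1217 + 0*2788 + 0*-2878 + 0*-611 + 0*-4851 + 0*3715 = 583
  c_6 = 0*-1748 + 0*583 + 0*-1217 + 0*2788 + 0*-2878 + -1*-611 + 0*-4851 + 0*3715 = 611
  c_7 = 0*-1748 + 0*583 + 0*-1217 + 0*2788 + 0*-2878 + 0*-611 + -1*-4851 + 0*3715 = 4851
  c_8 = -1*-1748 + 0*583 + 0*-1217 + 0*2788 + 0*-2878 + -2*-611 + 0*-4851 + 0*3715 = 2970
Writing each c_i in base p = 17:
  c_1 = 2878 = 5·17^0 + 16·17^1 + 9·17^2
  c_2 = 2205 = 12·17^0 + 10·17^1 + 7·17^2
  c_3 = 3715 = 9·17^0 + 14·17^1 + 12·17^2
  c_4 = 1425 = 14·17^0 + 15·17^1 + 4·17^2
  c_5 = 583 = 5·17^0 + 0·17^1 + 2·17^2
  c_6 = 611 = 16·17^0 + 1·17^1 + 2·17^2
  c_7 = 4851 = 6·17^0 + 13·17^1 + 16·17^2
  c_8 = 2970 = 12·17^0 + 4·17^1 + 10·17^2
λ_0 = (5, 12, 9, 14, 5, 16, 6, 12)
λ_1 = (16, 10, 14, 15, 0, 1, 13, 4)
λ_2 = (9, 7, 12, 4, 2, 2, 16, 10)

((5, 12, 9, 14, 5, 16, 6, 12), (16, 10, 14, 15, 0, 1, 13, 4), (9, 7, 12, 4, 2, 2, 16, 10))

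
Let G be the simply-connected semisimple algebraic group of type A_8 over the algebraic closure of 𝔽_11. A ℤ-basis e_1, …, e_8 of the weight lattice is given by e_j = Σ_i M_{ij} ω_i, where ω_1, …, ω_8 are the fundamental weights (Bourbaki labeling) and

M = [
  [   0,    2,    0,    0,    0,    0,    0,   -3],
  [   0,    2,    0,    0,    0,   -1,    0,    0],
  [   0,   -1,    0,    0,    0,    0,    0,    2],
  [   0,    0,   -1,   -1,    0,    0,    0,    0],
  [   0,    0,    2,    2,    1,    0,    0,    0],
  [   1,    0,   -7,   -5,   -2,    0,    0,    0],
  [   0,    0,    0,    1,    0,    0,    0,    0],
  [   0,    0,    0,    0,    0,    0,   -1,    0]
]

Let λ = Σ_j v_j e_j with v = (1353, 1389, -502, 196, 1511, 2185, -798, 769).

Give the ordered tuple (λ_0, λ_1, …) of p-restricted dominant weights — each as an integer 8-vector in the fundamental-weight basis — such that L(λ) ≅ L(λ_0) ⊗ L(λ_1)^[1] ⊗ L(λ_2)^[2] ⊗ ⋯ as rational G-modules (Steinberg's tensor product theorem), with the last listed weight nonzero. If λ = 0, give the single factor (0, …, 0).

In the fundamental-weight basis, λ has coordinates c = M·v (v = (1353, 1389, -502, 196, 1511, 2185, -798, 769)):
  c_1 = (0)·(1353) + (2)·(1389) + (0)·(-502) + (0)·(196) + (0)·(1511) + (0)·(2185) + (0)·(-798) + (-3)·(769) = 471
  c_2 = (0)·(1353) + (2)·(1389) + (0)·(-502) + (0)·(196) + (0)·(1511) + (-1)·(2185) + (0)·(-798) + (0)·(769) = 593
  c_3 = (0)·(1353) + (-1)·(1389) + (0)·(-502) + (0)·(196) + (0)·(1511) + (0)·(2185) + (0)·(-798) + (2)·(769) = 149
  c_4 = (0)·(1353) + (0)·(1389) + (-1)·(-502) + (-1)·(196) + (0)·(1511) + (0)·(2185) + (0)·(-798) + (0)·(769) = 306
  c_5 = (0)·(1353) + (0)·(1389) + (2)·(-502) + (2)·(196) + (1)·(1511) + (0)·(2185) + (0)·(-798) + (0)·(769) = 899
  c_6 = (1)·(1353) + (0)·(1389) + (-7)·(-502) + (-5)·(196) + (-2)·(1511) + (0)·(2185) + (0)·(-798) + (0)·(769) = 865
  c_7 = (0)·(1353) + (0)·(1389) + (0)·(-502) + (1)·(196) + (0)·(1511) + (0)·(2185) + (0)·(-798) + (0)·(769) = 196
  c_8 = (0)·(1353) + (0)·(1389) + (0)·(-502) + (0)·(196) + (0)·(1511) + (0)·(2185) + (-1)·(-798) + (0)·(769) = 798
p = 11; digits c_i = Σ_j d_{ij}·11^j, 0 ≤ d_{ij} < 11:
  c_1 = 471 = 9·11^0 + 9·11^1 + 3·11^2
  c_2 = 593 = 10·11^0 + 9·11^1 + 4·11^2
  c_3 = 149 = 6·11^0 + 2·11^1 + 1·11^2
  c_4 = 306 = 9·11^0 + 5·11^1 + 2·11^2
  c_5 = 899 = 8·11^0 + 4·11^1 + 7·11^2
  c_6 = 865 = 7·11^0 + 1·11^1 + 7·11^2
  c_7 = 196 = 9·11^0 + 6·11^1 + 1·11^2
  c_8 = 798 = 6·11^0 + 6·11^1 + 6·11^2
Factor λ_0 = (9, 10, 6, 9, 8, 7, 9, 6)
Factor λ_1 = (9, 9, 2, 5, 4, 1, 6, 6)
Factor λ_2 = (3, 4, 1, 2, 7, 7, 1, 6)

((9, 10, 6, 9, 8, 7, 9, 6), (9, 9, 2, 5, 4, 1, 6, 6), (3, 4, 1, 2, 7, 7, 1, 6))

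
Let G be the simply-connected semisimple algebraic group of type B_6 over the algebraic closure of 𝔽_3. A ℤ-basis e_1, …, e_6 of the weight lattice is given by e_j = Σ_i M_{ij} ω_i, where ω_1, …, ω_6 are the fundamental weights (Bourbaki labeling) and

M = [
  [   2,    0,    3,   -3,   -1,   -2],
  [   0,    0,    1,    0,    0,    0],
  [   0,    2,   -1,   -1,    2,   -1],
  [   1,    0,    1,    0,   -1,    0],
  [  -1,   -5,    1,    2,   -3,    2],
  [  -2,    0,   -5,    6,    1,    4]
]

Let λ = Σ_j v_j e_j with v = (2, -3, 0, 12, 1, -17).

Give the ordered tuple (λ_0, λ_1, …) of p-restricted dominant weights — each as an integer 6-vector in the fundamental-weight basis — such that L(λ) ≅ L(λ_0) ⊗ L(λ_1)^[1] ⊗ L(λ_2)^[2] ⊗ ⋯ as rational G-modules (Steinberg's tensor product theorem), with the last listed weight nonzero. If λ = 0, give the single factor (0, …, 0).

In the fundamental-weight basis, λ has coordinates c = M·v (v = (2, -3, 0, 12, 1, -17)):
  c_1 = 2·2 + (0)·(-3) + 3·0 + (-3)·(12) + (-1)·(1) + (-2)·(-17) = 1
  c_2 = 0·2 + (0)·(-3) + 1·0 + 0·12 + 0·1 + (0)·(-17) = 0
  c_3 = 0·2 + (2)·(-3) + (-1)·(0) + (-1)·(12) + 2·1 + (-1)·(-17) = 1
  c_4 = 1·2 + (0)·(-3) + 1·0 + 0·12 + (-1)·(1) + (0)·(-17) = 1
  c_5 = (-1)·(2) + (-5)·(-3) + 1·0 + 2·12 + (-3)·(1) + (2)·(-17) = 0
  c_6 = (-2)·(2) + (0)·(-3) + (-5)·(0) + 6·12 + 1·1 + (4)·(-17) = 1
Base-3 expansion of each c_i:
  c_1 = 1 = 1·3^0
  c_2 = 0
  c_3 = 1 = 1·3^0
  c_4 = 1 = 1·3^0
  c_5 = 0
  c_6 = 1 = 1·3^0
Factor λ_0 = (1, 0, 1, 1, 0, 1)

((1, 0, 1, 1, 0, 1),)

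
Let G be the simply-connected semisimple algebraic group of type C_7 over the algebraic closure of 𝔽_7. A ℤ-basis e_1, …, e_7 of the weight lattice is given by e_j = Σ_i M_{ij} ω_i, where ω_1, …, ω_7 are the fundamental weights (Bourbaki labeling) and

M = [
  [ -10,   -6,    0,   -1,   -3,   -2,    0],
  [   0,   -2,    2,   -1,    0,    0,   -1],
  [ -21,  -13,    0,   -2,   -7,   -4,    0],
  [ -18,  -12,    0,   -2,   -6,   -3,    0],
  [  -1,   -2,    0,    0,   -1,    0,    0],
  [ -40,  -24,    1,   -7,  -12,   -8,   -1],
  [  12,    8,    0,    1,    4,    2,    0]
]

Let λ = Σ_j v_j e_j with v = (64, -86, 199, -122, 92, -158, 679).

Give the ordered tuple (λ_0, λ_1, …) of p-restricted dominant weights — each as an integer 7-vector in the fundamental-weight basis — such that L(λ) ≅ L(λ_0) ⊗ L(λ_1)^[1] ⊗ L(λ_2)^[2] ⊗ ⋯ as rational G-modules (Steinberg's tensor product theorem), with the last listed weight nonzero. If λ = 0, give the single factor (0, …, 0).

Converting to the ω-basis (c_i = row i of M dotted with v = (64, -86, 199, -122, 92, -158, 679)):
  c_1 = (-10)·(64) + (-6)·(-86) + 0·199 + (-1)·(-122) + (-3)·(92) + (-2)·(-158) + 0·679 = 38
  c_2 = 0·64 + (-2)·(-86) + 2·199 + (-1)·(-122) + 0·92 + (0)·(-158) + (-1)·(679) = 13
  c_3 = (-21)·(64) + (-13)·(-86) + 0·199 + (-2)·(-122) + (-7)·(92) + (-4)·(-158) + 0·679 = 6
  c_4 = (-18)·(64) + (-12)·(-86) + 0·199 + (-2)·(-122) + (-6)·(92) + (-3)·(-158) + 0·679 = 46
  c_5 = (-1)·(64) + (-2)·(-86) + 0·199 + (0)·(-122) + (-1)·(92) + (0)·(-158) + 0·679 = 16
  c_6 = (-40)·(64) + (-24)·(-86) + 1·199 + (-7)·(-122) + (-12)·(92) + (-8)·(-158) + (-1)·(679) = 38
  c_7 = 12·64 + (8)·(-86) + 0·199 + (1)·(-122) + 4·92 + (2)·(-158) + 0·679 = 10
p = 7; digits c_i = Σ_j d_{ij}·7^j, 0 ≤ d_{ij} < 7:
  c_1 = 38 = 3·7^0 + 5·7^1
  c_2 = 13 = 6·7^0 + 1·7^1
  c_3 = 6 = 6·7^0
  c_4 = 46 = 4·7^0 + 6·7^1
  c_5 = 16 = 2·7^0 + 2·7^1
  c_6 = 38 = 3·7^0 + 5·7^1
  c_7 = 10 = 3·7^0 + 1·7^1
Factor λ_0 = (3, 6, 6, 4, 2, 3, 3)
Factor λ_1 = (5, 1, 0, 6, 2, 5, 1)

((3, 6, 6, 4, 2, 3, 3), (5, 1, 0, 6, 2, 5, 1))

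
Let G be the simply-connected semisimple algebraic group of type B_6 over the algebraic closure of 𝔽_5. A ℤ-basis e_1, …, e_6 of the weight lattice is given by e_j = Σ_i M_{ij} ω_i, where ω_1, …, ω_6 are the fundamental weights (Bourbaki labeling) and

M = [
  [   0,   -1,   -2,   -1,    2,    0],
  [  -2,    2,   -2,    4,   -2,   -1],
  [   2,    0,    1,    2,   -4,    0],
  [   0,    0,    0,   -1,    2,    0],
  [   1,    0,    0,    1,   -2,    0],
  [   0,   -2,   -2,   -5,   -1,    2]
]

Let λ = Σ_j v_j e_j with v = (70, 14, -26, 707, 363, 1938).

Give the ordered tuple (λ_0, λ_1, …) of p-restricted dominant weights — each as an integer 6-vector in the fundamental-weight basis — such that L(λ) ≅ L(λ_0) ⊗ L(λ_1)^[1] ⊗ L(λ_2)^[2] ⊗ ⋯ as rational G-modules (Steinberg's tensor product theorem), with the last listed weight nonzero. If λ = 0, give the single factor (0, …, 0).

Compute c_i = Σ_j M_{ij} v_j with v = (70, 14, -26, 707, 363, 1938):
  c_1 = (0)·(70) + (-1)·(14) + (-2)·(-26) + (-1)·(707) + (2)·(363) + (0)·(1938) = 57
  c_2 = (-2)·(70) + (2)·(14) + (-2)·(-26) + (4)·(707) + (-2)·(363) + (-1)·(1938) = 104
  c_3 = (2)·(70) + (0)·(14) + (1)·(-26) + (2)·(707) + (-4)·(363) + (0)·(1938) = 76
  c_4 = (0)·(70) + (0)·(14) + (0)·(-26) + (-1)·(707) + (2)·(363) + (0)·(1938) = 19
  c_5 = (1)·(70) + (0)·(14) + (0)·(-26) + (1)·(707) + (-2)·(363) + (0)·(1938) = 51
  c_6 = (0)·(70) + (-2)·(14) + (-2)·(-26) + (-5)·(707) + (-1)·(363) + (2)·(1938) = 2
Expand coordinatewise in base 5:
  c_1 = 57 = 2·5^0 + 1·5^1 + 2·5^2
  c_2 = 104 = 4·5^0 + 0·5^1 + 4·5^2
  c_3 = 76 = 1·5^0 + 0·5^1 + 3·5^2
  c_4 = 19 = 4·5^0 + 3·5^1
  c_5 = 51 = 1·5^0 + 0·5^1 + 2·5^2
  c_6 = 2 = 2·5^0
p-restricted factor λ_0 = (2, 4, 1, 4, 1, 2)
p-restricted factor λ_1 = (1, 0, 0, 3, 0, 0)
p-restricted factor λ_2 = (2, 4, 3, 0, 2, 0)

((2, 4, 1, 4, 1, 2), (1, 0, 0, 3, 0, 0), (2, 4, 3, 0, 2, 0))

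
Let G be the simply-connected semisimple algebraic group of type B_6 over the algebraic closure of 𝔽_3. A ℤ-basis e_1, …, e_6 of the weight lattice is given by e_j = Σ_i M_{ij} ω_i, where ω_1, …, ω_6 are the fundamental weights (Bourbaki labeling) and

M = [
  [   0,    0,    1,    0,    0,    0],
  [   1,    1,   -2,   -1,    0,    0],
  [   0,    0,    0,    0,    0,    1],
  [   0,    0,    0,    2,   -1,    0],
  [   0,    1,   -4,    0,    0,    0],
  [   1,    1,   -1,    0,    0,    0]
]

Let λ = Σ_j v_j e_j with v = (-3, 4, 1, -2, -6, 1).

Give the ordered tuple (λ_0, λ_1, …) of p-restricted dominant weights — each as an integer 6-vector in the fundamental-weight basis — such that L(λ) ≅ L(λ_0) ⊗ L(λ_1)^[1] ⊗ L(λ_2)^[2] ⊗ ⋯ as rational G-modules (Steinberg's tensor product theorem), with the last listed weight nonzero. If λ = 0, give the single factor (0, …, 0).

Change of basis e → ω: c = M·v where v = (-3, 4, 1, -2, -6, 1):
  c_1 = (0)·(-3) + 0·4 + 1·1 + (0)·(-2) + (0)·(-6) + 0·1 = 1
  c_2 = (1)·(-3) + 1·4 + (-2)·(1) + (-1)·(-2) + (0)·(-6) + 0·1 = 1
  c_3 = (0)·(-3) + 0·4 + 0·1 + (0)·(-2) + (0)·(-6) + 1·1 = 1
  c_4 = (0)·(-3) + 0·4 + 0·1 + (2)·(-2) + (-1)·(-6) + 0·1 = 2
  c_5 = (0)·(-3) + 1·4 + (-4)·(1) + (0)·(-2) + (0)·(-6) + 0·1 = 0
  c_6 = (1)·(-3) + 1·4 + (-1)·(1) + (0)·(-2) + (0)·(-6) + 0·1 = 0
p = 3; digits c_i = Σ_j d_{ij}·3^j, 0 ≤ d_{ij} < 3:
  c_1 = 1 = 1·3^0
  c_2 = 1 = 1·3^0
  c_3 = 1 = 1·3^0
  c_4 = 2 = 2·3^0
  c_5 = 0
  c_6 = 0
λ_0 = (1, 1, 1, 2, 0, 0)

((1, 1, 1, 2, 0, 0),)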